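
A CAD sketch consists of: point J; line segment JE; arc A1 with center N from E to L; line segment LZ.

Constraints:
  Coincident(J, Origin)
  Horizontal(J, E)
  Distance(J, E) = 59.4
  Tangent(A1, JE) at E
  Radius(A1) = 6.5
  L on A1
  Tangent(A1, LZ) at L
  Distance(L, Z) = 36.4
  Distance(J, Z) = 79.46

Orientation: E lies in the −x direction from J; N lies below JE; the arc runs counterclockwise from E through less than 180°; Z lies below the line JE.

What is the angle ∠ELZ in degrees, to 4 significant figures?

135.9°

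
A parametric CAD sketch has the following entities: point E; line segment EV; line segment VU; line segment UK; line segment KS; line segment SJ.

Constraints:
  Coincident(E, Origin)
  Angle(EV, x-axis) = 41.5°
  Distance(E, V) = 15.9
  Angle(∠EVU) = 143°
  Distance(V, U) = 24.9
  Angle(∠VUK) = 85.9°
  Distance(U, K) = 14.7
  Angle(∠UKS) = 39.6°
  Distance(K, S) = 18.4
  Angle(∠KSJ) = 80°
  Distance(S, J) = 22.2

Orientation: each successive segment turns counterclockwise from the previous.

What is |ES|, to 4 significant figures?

27.69

E is at the origin; EV runs at 41.5° with length 15.9, so V = (11.91, 10.54). ∠EVU = 143.0° gives VU at 78.50° from the x-axis; with |VU| = 24.9, U = (16.87, 34.94). ∠VUK = 85.9° gives UK at 172.6° from the x-axis; with |UK| = 14.7, K = (2.295, 36.83). ∠UKS = 39.6° gives KS at -47.00° from the x-axis; with |KS| = 18.4, S = (14.84, 23.37). Then |ES| = |S − E| = 27.69.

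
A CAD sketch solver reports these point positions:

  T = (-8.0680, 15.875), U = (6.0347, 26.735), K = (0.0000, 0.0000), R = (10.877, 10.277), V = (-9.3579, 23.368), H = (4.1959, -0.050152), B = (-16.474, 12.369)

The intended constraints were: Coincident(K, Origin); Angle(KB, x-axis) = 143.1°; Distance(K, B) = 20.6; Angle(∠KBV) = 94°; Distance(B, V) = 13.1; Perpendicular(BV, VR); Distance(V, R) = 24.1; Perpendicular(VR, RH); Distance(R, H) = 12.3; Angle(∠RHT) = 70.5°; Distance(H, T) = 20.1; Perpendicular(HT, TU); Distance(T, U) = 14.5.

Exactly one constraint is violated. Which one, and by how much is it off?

Distance(T, U) = 14.5 — off by 3.30.

K = (0.00, 0.00) ✓; KB at 143.1° ✓; |KB| = 20.60 ✓; ∠KBV = 94.00° ✓; |BV| = 13.10 ✓; ∠(BV, VR) = 90.00° ✓; |VR| = 24.10 ✓; ∠(VR, RH) = 90.00° ✓; |RH| = 12.30 ✓; ∠RHT = 70.50° ✓; |HT| = 20.10 ✓; ∠(HT, TU) = 90.00° ✓; |TU| = 17.80 ✗.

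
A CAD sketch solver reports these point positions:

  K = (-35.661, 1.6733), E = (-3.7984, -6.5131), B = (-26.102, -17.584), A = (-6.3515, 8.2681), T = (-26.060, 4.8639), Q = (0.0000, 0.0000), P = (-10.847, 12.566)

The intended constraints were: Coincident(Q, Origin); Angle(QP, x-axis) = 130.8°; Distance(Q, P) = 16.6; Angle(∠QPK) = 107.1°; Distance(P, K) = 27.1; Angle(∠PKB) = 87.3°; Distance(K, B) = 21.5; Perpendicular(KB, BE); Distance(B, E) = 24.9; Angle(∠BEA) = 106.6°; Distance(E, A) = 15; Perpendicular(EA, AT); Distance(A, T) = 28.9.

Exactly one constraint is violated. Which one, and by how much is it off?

Distance(A, T) = 28.9 — off by 8.90.

Q = (0.00, 0.00) ✓; QP at 130.8° ✓; |QP| = 16.60 ✓; ∠QPK = 107.1° ✓; |PK| = 27.10 ✓; ∠PKB = 87.30° ✓; |KB| = 21.50 ✓; ∠(KB, BE) = 90.00° ✓; |BE| = 24.90 ✓; ∠BEA = 106.6° ✓; |EA| = 15.00 ✓; ∠(EA, AT) = 90.00° ✓; |AT| = 20.00 ✗.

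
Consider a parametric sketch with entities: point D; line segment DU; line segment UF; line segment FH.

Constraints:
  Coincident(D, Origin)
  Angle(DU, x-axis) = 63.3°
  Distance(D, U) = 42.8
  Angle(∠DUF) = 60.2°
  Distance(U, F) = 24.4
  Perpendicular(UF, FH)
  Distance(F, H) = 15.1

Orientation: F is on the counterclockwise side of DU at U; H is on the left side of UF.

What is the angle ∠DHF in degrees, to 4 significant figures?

171.9°

∠DUF = 60.2°, so UF runs at 63.3° + (180° − 60.2°) = 183.1° from the x-axis; with |UF| = 24.4, F = U + 24.4·(cos 183.1°, sin 183.1°) = (-5.133, 36.92). UF ⟂ FH; with |FH| = 15.1 on the left of UF, H = F + 15.1·(0.05408, -0.9985) = (-4.317, 21.84). Then cos ∠DHF = HD·HF / (|HD||HF|), giving 171.9°.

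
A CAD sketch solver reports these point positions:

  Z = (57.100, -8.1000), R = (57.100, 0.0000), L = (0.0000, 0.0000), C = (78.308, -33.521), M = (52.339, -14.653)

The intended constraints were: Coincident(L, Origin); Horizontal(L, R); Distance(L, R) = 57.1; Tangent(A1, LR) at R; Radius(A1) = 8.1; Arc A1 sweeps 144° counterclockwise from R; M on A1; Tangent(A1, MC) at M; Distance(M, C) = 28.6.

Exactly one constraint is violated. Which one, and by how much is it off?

Distance(M, C) = 28.6 — off by 3.50.

L = (0.00, 0.00) ✓; L.y = 0.00, R.y = 0.00 ✓; |LR| = 57.10 ✓; ∠(ZR, RL) = 90.00° ✓; |ZR| = 8.100 ✓; bearing(Z→M) − bearing(Z→R) = 144.0° ✓; |ZM| = 8.100 ✓; ∠(ZM, MC) = 90.00° ✓; |MC| = 32.10 ✗.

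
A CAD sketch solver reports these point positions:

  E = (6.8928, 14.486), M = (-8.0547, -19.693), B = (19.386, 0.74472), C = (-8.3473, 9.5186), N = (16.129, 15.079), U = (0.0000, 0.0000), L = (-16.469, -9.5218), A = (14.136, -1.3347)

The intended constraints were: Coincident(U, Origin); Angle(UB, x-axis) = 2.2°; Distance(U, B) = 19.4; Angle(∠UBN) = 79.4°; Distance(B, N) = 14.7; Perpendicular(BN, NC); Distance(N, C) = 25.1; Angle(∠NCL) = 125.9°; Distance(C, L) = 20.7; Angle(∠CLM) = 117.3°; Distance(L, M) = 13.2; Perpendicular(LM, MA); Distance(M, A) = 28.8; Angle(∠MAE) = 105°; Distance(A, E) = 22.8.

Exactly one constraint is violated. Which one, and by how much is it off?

Distance(A, E) = 22.8 — off by 5.40.

U = (0.00, 0.00) ✓; UB at 2.200° ✓; |UB| = 19.40 ✓; ∠UBN = 79.40° ✓; |BN| = 14.70 ✓; ∠(BN, NC) = 90.00° ✓; |NC| = 25.10 ✓; ∠NCL = 125.9° ✓; |CL| = 20.70 ✓; ∠CLM = 117.3° ✓; |LM| = 13.20 ✓; ∠(LM, MA) = 90.00° ✓; |MA| = 28.80 ✓; ∠MAE = 105.0° ✓; |AE| = 17.40 ✗.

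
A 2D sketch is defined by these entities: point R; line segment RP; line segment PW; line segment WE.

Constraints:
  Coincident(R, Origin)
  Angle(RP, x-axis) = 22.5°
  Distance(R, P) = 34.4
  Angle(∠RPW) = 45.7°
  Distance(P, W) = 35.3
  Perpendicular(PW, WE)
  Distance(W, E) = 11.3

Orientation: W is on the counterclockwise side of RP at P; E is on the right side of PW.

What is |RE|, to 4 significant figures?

37.65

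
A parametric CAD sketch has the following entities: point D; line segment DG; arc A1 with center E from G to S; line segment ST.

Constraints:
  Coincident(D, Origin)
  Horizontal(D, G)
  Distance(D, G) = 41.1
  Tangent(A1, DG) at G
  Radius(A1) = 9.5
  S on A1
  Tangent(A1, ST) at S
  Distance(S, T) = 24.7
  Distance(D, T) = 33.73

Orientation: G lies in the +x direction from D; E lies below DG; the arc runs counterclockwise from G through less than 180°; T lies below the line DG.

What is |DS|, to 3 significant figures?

33.2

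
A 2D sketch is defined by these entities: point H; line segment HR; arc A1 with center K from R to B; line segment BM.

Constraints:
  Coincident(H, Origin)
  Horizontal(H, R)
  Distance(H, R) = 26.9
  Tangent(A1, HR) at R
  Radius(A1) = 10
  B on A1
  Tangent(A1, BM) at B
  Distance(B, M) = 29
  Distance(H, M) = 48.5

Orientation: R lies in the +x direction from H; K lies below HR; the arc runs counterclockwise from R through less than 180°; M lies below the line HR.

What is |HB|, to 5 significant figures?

21.784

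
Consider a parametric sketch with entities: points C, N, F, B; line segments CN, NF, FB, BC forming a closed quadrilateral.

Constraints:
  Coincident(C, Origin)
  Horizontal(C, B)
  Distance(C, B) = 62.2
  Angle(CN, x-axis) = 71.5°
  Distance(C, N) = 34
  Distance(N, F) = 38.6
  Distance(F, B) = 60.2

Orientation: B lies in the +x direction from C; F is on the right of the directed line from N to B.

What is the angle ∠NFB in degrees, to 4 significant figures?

72.06°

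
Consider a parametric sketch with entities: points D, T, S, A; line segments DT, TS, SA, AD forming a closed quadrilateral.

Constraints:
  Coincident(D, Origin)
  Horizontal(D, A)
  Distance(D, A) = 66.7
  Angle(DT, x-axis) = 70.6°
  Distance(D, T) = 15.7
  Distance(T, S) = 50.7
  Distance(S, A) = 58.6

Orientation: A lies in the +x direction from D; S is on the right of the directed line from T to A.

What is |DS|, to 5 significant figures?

38.924

D is at the origin; DA is horizontal with |DA| = 66.7 and A in +x, so A = (66.7, 0). DT runs at 70.6° with |DT| = 15.7, so T = (5.2149, 14.809). S is determined by |TS| = 50.7 and |SA| = 58.6 together: it lies at the intersection of circle(T, 50.7) and circle(A, 58.6). With |TA| = 63.243, the foot of the radical line on TA is 24.795 from T and the perpendicular offset is √(50.7² − 24.795²) = 44.223. Taking the right-of-TA solution: S = (18.966, -33.991).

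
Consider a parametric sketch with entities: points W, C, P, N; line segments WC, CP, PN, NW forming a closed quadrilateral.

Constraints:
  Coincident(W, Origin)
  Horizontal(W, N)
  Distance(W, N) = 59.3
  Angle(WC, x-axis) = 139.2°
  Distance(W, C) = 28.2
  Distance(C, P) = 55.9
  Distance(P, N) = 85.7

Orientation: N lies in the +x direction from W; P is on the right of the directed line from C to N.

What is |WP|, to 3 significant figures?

41.4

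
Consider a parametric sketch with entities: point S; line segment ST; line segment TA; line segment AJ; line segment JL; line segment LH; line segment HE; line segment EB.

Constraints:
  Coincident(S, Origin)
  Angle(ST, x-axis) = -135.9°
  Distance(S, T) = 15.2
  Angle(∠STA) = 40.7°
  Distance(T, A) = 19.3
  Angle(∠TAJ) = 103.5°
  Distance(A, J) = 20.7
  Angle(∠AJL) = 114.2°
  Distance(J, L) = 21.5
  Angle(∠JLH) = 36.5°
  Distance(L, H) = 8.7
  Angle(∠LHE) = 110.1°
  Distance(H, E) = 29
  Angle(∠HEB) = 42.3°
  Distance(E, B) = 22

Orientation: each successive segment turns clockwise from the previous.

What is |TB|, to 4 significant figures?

45.18

∠LHE = 110.1° gives HE at 89.10° from the x-axis; with |HE| = 29.0, E = (15.20, 25.61). ∠HEB = 42.3° gives EB at -48.60° from the x-axis; with |EB| = 22.0, B = (29.75, 9.110). Then |TB| = |B − T| = 45.18.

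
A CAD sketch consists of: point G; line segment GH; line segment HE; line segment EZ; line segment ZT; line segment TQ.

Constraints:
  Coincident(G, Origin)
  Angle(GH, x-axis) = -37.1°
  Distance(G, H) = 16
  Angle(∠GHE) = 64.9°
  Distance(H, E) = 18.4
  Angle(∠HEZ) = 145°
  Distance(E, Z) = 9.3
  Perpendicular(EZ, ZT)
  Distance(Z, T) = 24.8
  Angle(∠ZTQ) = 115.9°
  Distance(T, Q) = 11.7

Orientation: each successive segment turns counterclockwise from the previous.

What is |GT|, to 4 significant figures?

12.23

G is at the origin; GH runs at -37.1° with length 16.0, so H = (12.76, -9.651). ∠GHE = 64.9° gives HE at 78.00° from the x-axis; with |HE| = 18.4, E = (16.59, 8.347). ∠HEZ = 145.0° gives EZ at 113.0° from the x-axis; with |EZ| = 9.3, Z = (12.95, 16.91). The perpendicularity gives ZT at right angles to EZ, so ZT runs at -157.0°; with |ZT| = 24.8, T = (-9.875, 7.217). Then |GT| = |T − G| = 12.23.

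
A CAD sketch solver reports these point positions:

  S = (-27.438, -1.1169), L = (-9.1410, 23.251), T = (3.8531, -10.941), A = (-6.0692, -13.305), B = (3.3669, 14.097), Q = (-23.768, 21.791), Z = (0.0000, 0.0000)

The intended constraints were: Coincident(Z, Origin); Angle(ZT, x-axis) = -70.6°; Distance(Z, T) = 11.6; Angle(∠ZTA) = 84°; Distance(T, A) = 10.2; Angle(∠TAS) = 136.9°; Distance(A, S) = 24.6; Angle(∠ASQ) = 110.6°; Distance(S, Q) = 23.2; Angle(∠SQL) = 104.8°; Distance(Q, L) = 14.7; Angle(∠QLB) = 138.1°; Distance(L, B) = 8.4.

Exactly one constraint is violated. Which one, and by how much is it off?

Distance(L, B) = 8.4 — off by 7.10.

Z = (0.00, 0.00) ✓; ZT at -70.60° ✓; |ZT| = 11.60 ✓; ∠ZTA = 84.00° ✓; |TA| = 10.20 ✓; ∠TAS = 136.9° ✓; |AS| = 24.60 ✓; ∠ASQ = 110.6° ✓; |SQ| = 23.20 ✓; ∠SQL = 104.8° ✓; |QL| = 14.70 ✓; ∠QLB = 138.1° ✓; |LB| = 15.50 ✗.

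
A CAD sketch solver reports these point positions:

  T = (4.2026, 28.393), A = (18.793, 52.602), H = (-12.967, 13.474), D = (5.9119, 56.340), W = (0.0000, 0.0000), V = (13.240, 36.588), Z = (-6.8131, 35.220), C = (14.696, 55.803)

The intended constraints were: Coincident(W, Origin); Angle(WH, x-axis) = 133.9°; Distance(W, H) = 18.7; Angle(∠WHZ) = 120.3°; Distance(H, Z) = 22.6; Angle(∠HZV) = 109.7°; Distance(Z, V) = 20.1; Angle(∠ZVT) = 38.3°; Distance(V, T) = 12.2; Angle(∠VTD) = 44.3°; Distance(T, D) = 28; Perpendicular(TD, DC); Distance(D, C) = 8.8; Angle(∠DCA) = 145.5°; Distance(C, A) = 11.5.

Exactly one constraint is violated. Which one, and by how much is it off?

Distance(C, A) = 11.5 — off by 6.30.

W = (0.00, 0.00) ✓; WH at 133.9° ✓; |WH| = 18.70 ✓; ∠WHZ = 120.3° ✓; |HZ| = 22.60 ✓; ∠HZV = 109.7° ✓; |ZV| = 20.10 ✓; ∠ZVT = 38.30° ✓; |VT| = 12.20 ✓; ∠VTD = 44.30° ✓; |TD| = 28.00 ✓; ∠(TD, DC) = 90.00° ✓; |DC| = 8.800 ✓; ∠DCA = 145.5° ✓; |CA| = 5.199 ✗.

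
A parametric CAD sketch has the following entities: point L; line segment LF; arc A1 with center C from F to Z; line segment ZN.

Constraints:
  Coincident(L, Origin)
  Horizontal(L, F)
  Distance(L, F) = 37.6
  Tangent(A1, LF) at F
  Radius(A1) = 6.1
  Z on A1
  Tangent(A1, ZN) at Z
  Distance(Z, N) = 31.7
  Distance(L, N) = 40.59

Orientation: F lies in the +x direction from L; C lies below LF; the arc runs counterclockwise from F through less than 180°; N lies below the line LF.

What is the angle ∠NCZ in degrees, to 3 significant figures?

79.1°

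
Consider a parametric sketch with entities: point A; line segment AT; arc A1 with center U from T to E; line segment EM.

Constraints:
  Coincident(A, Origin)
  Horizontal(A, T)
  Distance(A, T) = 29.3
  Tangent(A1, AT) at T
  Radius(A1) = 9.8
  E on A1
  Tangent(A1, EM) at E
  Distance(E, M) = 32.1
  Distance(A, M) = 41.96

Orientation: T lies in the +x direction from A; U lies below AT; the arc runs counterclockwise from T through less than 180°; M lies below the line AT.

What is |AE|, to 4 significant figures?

21.24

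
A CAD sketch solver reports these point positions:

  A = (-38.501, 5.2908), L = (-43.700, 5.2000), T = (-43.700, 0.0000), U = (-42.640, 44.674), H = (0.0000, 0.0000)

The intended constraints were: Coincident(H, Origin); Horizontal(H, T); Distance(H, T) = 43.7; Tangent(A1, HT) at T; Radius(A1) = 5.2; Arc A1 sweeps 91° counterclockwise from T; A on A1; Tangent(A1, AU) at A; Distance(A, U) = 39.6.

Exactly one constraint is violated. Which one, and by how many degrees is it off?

Tangent(A1, AU) at A — off by 5.00°.

H = (0.00, 0.00) ✓; H.y = 0.00, T.y = 0.00 ✓; |HT| = 43.70 ✓; ∠(LT, TH) = 90.00° ✓; |LT| = 5.200 ✓; bearing(L→A) − bearing(L→T) = 91.00° ✓; |LA| = 5.200 ✓; ∠(LA, AU) = 85.00° ✗; |AU| = 39.60 ✓.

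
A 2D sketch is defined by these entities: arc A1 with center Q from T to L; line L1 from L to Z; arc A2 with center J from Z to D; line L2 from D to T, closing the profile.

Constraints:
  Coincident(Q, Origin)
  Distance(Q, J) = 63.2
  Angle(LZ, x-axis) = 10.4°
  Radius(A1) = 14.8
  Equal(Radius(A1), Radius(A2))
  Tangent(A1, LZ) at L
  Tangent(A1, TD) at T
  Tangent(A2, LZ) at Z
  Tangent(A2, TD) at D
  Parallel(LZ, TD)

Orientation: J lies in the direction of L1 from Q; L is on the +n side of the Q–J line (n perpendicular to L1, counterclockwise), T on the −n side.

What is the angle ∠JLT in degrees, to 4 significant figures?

76.82°

The slot axis is L1's direction at 10.4°, so u = (cos 10.4°, sin 10.4°) = (0.9836, 0.1805) and n = (−sin 10.4°, cos 10.4°) = (-0.1805, 0.9836). Q is at the origin and J lies 63.2 along u from Q, so J = 63.2·u = (62.16, 11.41). Tangency of A1 to both parallel lines with radius 14.8 puts L and T at Q ± 14.8·n: L = (-2.672, 14.56), T = (2.672, -14.56). Then cos ∠JLT = LJ·LT / (|LJ||LT|), giving 76.82°.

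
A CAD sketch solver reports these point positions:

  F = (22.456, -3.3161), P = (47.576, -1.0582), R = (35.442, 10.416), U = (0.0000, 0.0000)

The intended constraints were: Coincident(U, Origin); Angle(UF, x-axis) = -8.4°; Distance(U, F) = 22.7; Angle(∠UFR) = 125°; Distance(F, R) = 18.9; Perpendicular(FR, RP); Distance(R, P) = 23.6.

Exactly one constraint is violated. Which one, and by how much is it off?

Distance(R, P) = 23.6 — off by 6.90.

U = (0.00, 0.00) ✓; UF at -8.400° ✓; |UF| = 22.70 ✓; ∠UFR = 125.0° ✓; |FR| = 18.90 ✓; ∠(FR, RP) = 90.00° ✓; |RP| = 16.70 ✗.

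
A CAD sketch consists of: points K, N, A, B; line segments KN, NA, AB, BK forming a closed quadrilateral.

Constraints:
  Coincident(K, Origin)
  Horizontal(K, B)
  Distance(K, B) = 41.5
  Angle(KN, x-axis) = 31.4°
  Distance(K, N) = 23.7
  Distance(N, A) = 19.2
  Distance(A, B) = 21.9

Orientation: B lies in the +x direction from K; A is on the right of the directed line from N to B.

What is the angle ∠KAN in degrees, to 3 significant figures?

70.3°

Checks: KN at 31.40° ✓; |NA| = 19.20 ✓; |AB| = 21.90 ✓.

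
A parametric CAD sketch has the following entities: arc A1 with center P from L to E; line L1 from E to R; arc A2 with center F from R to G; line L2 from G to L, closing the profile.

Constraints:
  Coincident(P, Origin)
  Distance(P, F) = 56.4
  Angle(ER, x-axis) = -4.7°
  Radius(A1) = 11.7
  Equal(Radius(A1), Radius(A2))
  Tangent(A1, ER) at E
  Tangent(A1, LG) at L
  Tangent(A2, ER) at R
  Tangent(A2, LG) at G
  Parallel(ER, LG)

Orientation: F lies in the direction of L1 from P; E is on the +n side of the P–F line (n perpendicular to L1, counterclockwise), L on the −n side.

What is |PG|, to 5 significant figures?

57.601

The slot axis is L1's direction at -4.7°, so u = (cos -4.7°, sin -4.7°) = (0.99664, -0.081939) and n = (−sin -4.7°, cos -4.7°) = (0.081939, 0.99664). P is at the origin and F lies 56.4 along u from P, so F = 56.4·u = (56.210, -4.6213). Tangency of A1 to both parallel lines with radius 11.7 puts E and L at P ± 11.7·n: E = (0.95868, 11.661), L = (-0.95868, -11.661). Equal radii place R and G the same way about F: R = F + 11.7·n = (57.169, 7.0393), G = F − 11.7·n = (55.252, -16.282). Then |PG| = |G − P| = 57.601.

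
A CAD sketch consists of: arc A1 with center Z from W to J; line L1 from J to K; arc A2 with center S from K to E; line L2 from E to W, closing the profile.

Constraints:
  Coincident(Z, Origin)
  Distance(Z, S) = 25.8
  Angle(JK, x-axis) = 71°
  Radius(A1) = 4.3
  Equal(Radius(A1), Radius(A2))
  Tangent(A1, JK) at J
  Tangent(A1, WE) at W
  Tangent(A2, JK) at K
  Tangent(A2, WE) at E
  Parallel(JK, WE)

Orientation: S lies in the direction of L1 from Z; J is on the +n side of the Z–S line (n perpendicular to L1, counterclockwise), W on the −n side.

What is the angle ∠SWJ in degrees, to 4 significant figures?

80.54°

The slot axis is L1's direction at 71.0°, so u = (cos 71.0°, sin 71.0°) = (0.3256, 0.9455) and n = (−sin 71.0°, cos 71.0°) = (-0.9455, 0.3256). Z is at the origin and S lies 25.8 along u from Z, so S = 25.8·u = (8.400, 24.39). Tangency of A1 to both parallel lines with radius 4.3 puts J and W at Z ± 4.3·n: J = (-4.066, 1.400), W = (4.066, -1.400). Then cos ∠SWJ = WS·WJ / (|WS||WJ|), giving 80.54°.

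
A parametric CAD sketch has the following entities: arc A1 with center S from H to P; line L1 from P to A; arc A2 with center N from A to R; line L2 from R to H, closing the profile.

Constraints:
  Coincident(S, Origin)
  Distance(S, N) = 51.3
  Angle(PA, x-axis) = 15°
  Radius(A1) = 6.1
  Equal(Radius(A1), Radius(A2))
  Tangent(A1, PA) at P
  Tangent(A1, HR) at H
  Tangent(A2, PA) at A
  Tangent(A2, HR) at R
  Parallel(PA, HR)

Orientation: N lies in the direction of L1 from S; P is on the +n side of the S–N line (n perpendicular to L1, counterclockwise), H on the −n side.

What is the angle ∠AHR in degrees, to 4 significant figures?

13.38°

The slot axis is L1's direction at 15.0°, so u = (cos 15.0°, sin 15.0°) = (0.9659, 0.2588) and n = (−sin 15.0°, cos 15.0°) = (-0.2588, 0.9659). S is at the origin and N lies 51.3 along u from S, so N = 51.3·u = (49.55, 13.28). Tangency of A1 to both parallel lines with radius 6.1 puts P and H at S ± 6.1·n: P = (-1.579, 5.892), H = (1.579, -5.892). Equal radii place A and R the same way about N: A = N + 6.1·n = (47.97, 19.17), R = N − 6.1·n = (51.13, 7.385). Then cos ∠AHR = HA·HR / (|HA||HR|), giving 13.38°.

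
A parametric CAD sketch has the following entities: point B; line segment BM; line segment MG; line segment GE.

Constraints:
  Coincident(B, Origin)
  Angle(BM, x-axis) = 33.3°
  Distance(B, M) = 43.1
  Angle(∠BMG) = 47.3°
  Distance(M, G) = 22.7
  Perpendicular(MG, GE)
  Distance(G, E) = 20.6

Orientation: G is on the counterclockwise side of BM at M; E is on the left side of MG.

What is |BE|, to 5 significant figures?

12.856

∠BMG = 47.3°, so MG runs at 33.3° + (180° − 47.3°) = 166.00° from the x-axis; with |MG| = 22.7, G = M + 22.7·(cos 166.00°, sin 166.00°) = (13.998, 29.155). The perpendicularity gives GE at right angles to MG; with |GE| = 20.6 on the left of MG, E = G + 20.6·(-0.24192, -0.97030) = (9.0140, 9.1664). Then |BE| = |E − B| = 12.856.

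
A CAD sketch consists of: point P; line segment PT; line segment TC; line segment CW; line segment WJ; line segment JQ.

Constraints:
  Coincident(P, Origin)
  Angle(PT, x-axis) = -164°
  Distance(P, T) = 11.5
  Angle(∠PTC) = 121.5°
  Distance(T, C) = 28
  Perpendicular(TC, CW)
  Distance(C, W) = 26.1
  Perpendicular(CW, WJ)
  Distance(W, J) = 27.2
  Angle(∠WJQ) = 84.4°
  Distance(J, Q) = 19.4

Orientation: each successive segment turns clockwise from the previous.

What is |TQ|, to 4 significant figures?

7.307

P is at the origin; PT runs at -164.0° with length 11.5, so T = (-11.05, -3.170). ∠PTC = 121.5° gives TC at 137.5° from the x-axis; with |TC| = 28.0, C = (-31.70, 15.75). TC is perpendicular to CW, so CW runs at 47.50°; with |CW| = 26.1, W = (-14.07, 34.99). CW is perpendicular to WJ, so WJ runs at -42.50°; with |WJ| = 27.2, J = (5.989, 16.61). ∠WJQ = 84.4° gives JQ at -138.1° from the x-axis; with |JQ| = 19.4, Q = (-8.451, 3.658). Then |TQ| = |Q − T| = 7.307.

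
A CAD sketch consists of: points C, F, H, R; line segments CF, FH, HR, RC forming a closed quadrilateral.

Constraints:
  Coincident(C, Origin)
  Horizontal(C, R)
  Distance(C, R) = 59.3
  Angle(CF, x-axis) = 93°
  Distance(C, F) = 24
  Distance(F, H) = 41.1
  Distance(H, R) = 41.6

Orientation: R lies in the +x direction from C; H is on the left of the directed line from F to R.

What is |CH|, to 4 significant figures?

52.28

C is at the origin; C and R share the same y with |CR| = 59.3 and R in +x, so R = (59.3, 0). CF runs at 93.0° with |CF| = 24.0, so F = (-1.256, 23.97). H is determined by |FH| = 41.1 and |HR| = 41.6 together: it lies at the intersection of circle(F, 41.1) and circle(R, 41.6). With |FR| = 65.13, the foot of the radical line on FR is 32.25 from F and the perpendicular offset is √(41.1² − 32.25²) = 25.48. Taking the left-of-FR solution: H = (38.11, 35.80).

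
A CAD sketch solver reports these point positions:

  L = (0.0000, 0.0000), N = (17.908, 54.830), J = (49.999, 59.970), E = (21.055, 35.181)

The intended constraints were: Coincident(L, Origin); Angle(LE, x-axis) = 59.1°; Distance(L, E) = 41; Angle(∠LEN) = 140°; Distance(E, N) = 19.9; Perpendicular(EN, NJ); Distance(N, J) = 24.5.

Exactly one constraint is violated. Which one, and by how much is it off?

Distance(N, J) = 24.5 — off by 8.00.

L = (0.00, 0.00) ✓; LE at 59.10° ✓; |LE| = 41.00 ✓; ∠LEN = 140.0° ✓; |EN| = 19.90 ✓; ∠(EN, NJ) = 90.00° ✓; |NJ| = 32.50 ✗.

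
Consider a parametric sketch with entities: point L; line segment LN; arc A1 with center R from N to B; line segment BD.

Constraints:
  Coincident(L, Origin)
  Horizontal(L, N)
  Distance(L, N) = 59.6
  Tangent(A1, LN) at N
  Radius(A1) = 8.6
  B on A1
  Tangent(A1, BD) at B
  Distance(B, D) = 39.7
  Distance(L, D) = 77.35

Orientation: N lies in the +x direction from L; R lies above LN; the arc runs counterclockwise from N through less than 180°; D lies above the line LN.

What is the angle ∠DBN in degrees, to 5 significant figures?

128.94°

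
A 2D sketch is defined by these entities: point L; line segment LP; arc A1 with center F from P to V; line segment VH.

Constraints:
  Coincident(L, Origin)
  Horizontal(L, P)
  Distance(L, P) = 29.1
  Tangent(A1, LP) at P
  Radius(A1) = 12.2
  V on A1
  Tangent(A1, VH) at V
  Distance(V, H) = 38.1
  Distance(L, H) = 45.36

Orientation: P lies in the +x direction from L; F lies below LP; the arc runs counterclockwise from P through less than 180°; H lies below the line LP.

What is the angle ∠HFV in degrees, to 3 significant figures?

72.2°

Checks: L.y = 0.00, P.y = 0.00 ✓; |FV| = 12.20 ✓; ∠(FV, VH) = 90.00° ✓; |VH| = 38.10 ✓; |LH| = 45.36 ✓.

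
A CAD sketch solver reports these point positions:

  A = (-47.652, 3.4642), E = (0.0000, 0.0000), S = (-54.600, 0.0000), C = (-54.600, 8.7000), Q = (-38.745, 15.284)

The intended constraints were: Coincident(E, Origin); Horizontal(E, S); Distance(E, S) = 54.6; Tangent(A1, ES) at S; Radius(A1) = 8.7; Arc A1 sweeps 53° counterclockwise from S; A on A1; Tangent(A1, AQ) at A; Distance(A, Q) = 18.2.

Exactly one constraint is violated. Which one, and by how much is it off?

Distance(A, Q) = 18.2 — off by 3.40.

E = (0.00, 0.00) ✓; E.y = 0.00, S.y = 0.00 ✓; |ES| = 54.60 ✓; ∠(CS, SE) = 90.00° ✓; |CS| = 8.700 ✓; bearing(C→A) − bearing(C→S) = 53.00° ✓; |CA| = 8.700 ✓; ∠(CA, AQ) = 90.00° ✓; |AQ| = 14.80 ✗.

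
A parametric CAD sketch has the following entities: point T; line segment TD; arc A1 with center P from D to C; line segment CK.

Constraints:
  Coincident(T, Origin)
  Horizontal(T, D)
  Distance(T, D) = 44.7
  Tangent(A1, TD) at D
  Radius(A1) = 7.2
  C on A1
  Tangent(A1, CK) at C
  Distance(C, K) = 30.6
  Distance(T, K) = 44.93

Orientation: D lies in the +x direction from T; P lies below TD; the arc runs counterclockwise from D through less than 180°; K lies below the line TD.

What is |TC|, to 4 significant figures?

38.15

T is at the origin; TD is horizontal with |TD| = 44.7 and D on the +x side, so D = (44.70, 0.000). A1 meets TD tangentially, so PD is at right angles to TD, so P = D + (0, -7.2) = (44.70, -7.200). Since PC ⟂ CK (tangency), |PK| = √(7.2² + 30.6²) = 31.44 regardless of where C sits on A1. So K lies on both circle(T, 44.93) and circle(P, 31.44); the below-TD intersection is K = (28.92, -34.39). C is the foot of the tangent from K: C = (37.81, -5.108).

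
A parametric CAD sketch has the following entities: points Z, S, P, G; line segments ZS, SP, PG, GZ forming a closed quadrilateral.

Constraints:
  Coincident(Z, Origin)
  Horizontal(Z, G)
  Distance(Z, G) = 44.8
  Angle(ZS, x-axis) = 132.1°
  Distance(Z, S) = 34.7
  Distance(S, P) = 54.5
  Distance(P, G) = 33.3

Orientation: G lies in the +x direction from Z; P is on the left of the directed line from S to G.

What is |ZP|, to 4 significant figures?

43.40

Z is at the origin; Z and G share the same y with |ZG| = 44.8 and G in +x, so G = (44.8, 0). ZS runs at 132.1° with |ZS| = 34.7, so S = (-23.26, 25.75). P is determined by |SP| = 54.5 and |PG| = 33.3 together: it lies at the intersection of circle(S, 54.5) and circle(G, 33.3). With |SG| = 72.77, the foot of the radical line on SG is 49.17 from S and the perpendicular offset is √(54.5² − 49.17²) = 23.50. Taking the left-of-SG solution: P = (31.04, 30.33).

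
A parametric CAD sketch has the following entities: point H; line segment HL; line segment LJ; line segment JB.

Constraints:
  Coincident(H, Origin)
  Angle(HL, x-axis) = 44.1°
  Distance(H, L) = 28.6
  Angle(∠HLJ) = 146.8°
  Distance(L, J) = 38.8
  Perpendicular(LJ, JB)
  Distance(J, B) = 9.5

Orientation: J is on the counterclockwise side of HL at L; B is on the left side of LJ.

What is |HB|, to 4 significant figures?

63.03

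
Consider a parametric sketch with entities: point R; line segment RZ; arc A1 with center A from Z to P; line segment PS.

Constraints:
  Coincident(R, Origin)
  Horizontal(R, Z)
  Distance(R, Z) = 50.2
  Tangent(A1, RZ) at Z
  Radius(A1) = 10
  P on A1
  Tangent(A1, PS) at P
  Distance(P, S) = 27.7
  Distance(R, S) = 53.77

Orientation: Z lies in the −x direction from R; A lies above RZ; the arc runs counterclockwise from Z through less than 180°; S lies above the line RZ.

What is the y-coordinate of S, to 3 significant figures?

37.2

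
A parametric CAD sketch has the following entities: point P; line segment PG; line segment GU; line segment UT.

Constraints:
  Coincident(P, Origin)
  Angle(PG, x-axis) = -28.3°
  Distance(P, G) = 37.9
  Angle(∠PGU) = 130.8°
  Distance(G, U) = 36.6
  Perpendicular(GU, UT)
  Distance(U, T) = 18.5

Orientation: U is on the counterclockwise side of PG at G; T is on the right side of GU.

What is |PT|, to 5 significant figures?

77.411

∠PGU = 130.8°, so GU runs at -28.3° + (180° − 130.8°) = 20.900° from the x-axis; with |GU| = 36.6, U = G + 36.6·(cos 20.900°, sin 20.900°) = (67.562, -4.9113). The perpendicularity gives UT at right angles to GU; with |UT| = 18.5 on the right of GU, T = U + 18.5·(0.35674, -0.93420) = (74.162, -22.194). Then |PT| = |T − P| = 77.411.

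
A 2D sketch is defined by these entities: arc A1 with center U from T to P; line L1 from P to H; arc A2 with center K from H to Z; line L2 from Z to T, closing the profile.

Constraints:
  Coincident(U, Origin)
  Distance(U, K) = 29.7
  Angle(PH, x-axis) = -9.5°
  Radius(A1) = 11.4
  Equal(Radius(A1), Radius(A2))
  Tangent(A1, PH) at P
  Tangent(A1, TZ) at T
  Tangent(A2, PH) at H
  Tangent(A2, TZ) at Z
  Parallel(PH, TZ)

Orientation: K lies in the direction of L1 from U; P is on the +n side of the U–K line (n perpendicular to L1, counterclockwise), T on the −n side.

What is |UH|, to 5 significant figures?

31.813

The slot axis is L1's direction at -9.5°, so u = (cos -9.5°, sin -9.5°) = (0.98629, -0.16505) and n = (−sin -9.5°, cos -9.5°) = (0.16505, 0.98629). U is at the origin and K lies 29.7 along u from U, so K = 29.7·u = (29.293, -4.9019). Tangency of A1 to both parallel lines with radius 11.4 puts P and T at U ± 11.4·n: P = (1.8815, 11.244), T = (-1.8815, -11.244). Equal radii place H and Z the same way about K: H = K + 11.4·n = (31.174, 6.3417), Z = K − 11.4·n = (27.411, -16.146). Then |UH| = |H − U| = 31.813.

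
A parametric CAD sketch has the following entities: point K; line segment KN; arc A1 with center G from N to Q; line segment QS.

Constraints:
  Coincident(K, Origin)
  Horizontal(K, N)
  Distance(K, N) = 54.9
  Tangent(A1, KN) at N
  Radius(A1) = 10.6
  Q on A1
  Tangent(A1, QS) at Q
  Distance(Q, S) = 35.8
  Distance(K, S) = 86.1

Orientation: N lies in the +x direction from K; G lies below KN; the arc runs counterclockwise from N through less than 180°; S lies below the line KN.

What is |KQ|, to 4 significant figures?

51.50

K is at the origin; KN is horizontal with |KN| = 54.9 and N on the +x side, so N = (54.90, 0.000). Since A1 is tangent to KN there, GN ⟂ KN, so G = N + (0, -10.6) = (54.90, -10.60). Since GQ ⟂ QS (tangency), |GS| = √(10.6² + 35.8²) = 37.34 regardless of where Q sits on A1. So S lies on both circle(K, 86.1) and circle(G, 37.34); the below-KN intersection is S = (75.20, -41.94). Q is the foot of the tangent from S: Q = (48.00, -18.65).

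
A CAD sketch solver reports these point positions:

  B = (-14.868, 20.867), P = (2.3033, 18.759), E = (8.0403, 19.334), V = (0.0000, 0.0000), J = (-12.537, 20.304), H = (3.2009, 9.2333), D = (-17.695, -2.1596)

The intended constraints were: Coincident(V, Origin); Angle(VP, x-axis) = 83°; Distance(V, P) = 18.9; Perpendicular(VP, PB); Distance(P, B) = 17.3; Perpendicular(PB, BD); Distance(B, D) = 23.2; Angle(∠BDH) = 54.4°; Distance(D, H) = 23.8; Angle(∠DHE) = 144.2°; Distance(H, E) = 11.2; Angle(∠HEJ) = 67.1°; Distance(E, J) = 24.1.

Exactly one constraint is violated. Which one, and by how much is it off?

Distance(E, J) = 24.1 — off by 3.50.

V = (0.00, 0.00) ✓; VP at 83.00° ✓; |VP| = 18.90 ✓; ∠(VP, PB) = 90.00° ✓; |PB| = 17.30 ✓; ∠(PB, BD) = 90.00° ✓; |BD| = 23.20 ✓; ∠BDH = 54.40° ✓; |DH| = 23.80 ✓; ∠DHE = 144.2° ✓; |HE| = 11.20 ✓; ∠HEJ = 67.10° ✓; |EJ| = 20.60 ✗.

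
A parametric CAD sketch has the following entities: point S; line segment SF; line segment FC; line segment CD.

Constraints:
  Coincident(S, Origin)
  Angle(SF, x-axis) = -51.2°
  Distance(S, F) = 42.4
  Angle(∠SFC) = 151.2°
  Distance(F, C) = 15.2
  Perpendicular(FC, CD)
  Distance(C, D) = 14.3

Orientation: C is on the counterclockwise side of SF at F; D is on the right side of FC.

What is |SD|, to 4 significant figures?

62.83

∠SFC = 151.2°, so FC runs at -51.2° + (180° − 151.2°) = -22.40° from the x-axis; with |FC| = 15.2, C = F + 15.2·(cos -22.40°, sin -22.40°) = (40.62, -38.84). The perpendicularity gives CD at right angles to FC; with |CD| = 14.3 on the right of FC, D = C + 14.3·(-0.3811, -0.9245) = (35.17, -52.06). Then |SD| = |D − S| = 62.83.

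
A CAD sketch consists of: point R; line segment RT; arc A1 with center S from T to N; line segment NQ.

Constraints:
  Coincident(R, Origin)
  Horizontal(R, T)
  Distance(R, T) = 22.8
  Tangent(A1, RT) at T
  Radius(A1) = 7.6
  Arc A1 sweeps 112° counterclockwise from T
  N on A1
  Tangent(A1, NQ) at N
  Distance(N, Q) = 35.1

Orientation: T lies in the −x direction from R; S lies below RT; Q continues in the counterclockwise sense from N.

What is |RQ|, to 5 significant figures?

46.120

On A1, T sits at bearing 90° from S; a 112° counterclockwise sweep puts N at bearing 202°, so N = S + 7.6·(cos 202°, sin 202°) = (-29.847, -10.447). A1 meets NQ tangentially, so SN is at right angles to NQ, so NQ runs along (−sin 202°, cos 202°); with |NQ| = 35.1, Q = (-16.698, -42.991). Then |RQ| = |Q − R| = 46.120.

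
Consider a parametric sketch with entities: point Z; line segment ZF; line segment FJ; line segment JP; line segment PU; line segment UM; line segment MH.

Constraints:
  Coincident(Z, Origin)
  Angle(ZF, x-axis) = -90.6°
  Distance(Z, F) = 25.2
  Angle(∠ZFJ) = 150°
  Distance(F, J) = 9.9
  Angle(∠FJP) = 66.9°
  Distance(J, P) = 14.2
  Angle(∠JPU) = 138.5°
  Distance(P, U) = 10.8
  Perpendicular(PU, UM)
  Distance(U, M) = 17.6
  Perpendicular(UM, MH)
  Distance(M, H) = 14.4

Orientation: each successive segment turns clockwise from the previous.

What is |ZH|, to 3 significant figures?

27.7

Z is at the origin; ZF runs at -90.6° with length 25.2, so F = (-0.264, -25.2). ∠ZFJ = 150.0° gives FJ at -121° from the x-axis; with |FJ| = 9.9, J = (-5.30, -33.7). ∠FJP = 66.9° gives JP at 126° from the x-axis; with |JP| = 14.2, P = (-13.7, -22.3). ∠JPU = 138.5° gives PU at 84.8° from the x-axis; with |PU| = 10.8, U = (-12.7, -11.5). PU is perpendicular to UM, so UM runs at -5.20°; with |UM| = 17.6, M = (4.80, -13.1). UM is perpendicular to MH, so MH runs at -95.2°; with |MH| = 14.4, H = (3.49, -27.5). Then |ZH| = |H − Z| = 27.7.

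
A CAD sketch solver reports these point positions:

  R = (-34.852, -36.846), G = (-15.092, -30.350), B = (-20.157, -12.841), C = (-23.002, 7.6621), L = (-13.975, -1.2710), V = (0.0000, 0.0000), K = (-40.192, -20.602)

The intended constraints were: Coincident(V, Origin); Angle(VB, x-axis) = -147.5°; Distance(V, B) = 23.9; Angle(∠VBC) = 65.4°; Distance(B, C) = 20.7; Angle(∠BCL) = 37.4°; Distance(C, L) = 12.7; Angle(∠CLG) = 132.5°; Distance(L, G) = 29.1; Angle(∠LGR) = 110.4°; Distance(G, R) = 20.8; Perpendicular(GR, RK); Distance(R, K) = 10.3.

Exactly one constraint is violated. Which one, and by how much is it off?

Distance(R, K) = 10.3 — off by 6.80.

V = (0.00, 0.00) ✓; VB at -147.5° ✓; |VB| = 23.90 ✓; ∠VBC = 65.40° ✓; |BC| = 20.70 ✓; ∠BCL = 37.40° ✓; |CL| = 12.70 ✓; ∠CLG = 132.5° ✓; |LG| = 29.10 ✓; ∠LGR = 110.4° ✓; |GR| = 20.80 ✓; ∠(GR, RK) = 90.00° ✓; |RK| = 17.10 ✗.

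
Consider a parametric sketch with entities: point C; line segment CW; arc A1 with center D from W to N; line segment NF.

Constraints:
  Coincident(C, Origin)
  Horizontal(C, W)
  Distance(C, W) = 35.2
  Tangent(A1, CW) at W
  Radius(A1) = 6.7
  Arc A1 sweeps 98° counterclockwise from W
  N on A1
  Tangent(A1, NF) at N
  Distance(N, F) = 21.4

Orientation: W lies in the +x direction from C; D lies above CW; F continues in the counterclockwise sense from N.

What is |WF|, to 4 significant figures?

29.06

C is at the origin; CW is horizontal with |CW| = 35.2 and W on the +x side, so W = (35.20, 0.000). Tangency of A1 to CW means the radius DW is perpendicular to CW, so D = W + (0, 6.7) = (35.20, 6.700). On A1, W sits at bearing -90° from D; a 98° counterclockwise sweep puts N at bearing 8°, so N = D + 6.7·(cos 8°, sin 8°) = (41.83, 7.632). A1 meets NF tangentially, so DN is at right angles to NF, so NF runs along (−sin 8°, cos 8°); with |NF| = 21.4, F = (38.86, 28.82). Then |WF| = |F − W| = 29.06.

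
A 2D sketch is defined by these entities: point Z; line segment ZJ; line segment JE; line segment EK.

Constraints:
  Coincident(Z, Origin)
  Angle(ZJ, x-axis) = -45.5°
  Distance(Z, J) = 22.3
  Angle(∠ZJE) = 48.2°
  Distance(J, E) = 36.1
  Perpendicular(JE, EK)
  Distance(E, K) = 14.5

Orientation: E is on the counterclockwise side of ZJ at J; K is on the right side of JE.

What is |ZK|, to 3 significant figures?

37.7

∠ZJE = 48.2°, so JE runs at -45.5° + (180° − 48.2°) = 86.3° from the x-axis; with |JE| = 36.1, E = J + 36.1·(cos 86.3°, sin 86.3°) = (18.0, 20.1). The perpendicularity gives EK at right angles to JE; with |EK| = 14.5 on the right of JE, K = E + 14.5·(0.998, -0.0645) = (32.4, 19.2). Then |ZK| = |K − Z| = 37.7.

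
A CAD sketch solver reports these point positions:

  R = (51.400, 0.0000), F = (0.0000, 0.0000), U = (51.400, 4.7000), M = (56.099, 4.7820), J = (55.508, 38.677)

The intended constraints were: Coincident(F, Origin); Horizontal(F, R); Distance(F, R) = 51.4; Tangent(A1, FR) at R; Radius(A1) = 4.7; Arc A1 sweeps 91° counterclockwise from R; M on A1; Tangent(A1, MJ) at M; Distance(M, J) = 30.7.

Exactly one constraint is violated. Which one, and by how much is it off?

Distance(M, J) = 30.7 — off by 3.20.

F = (0.00, 0.00) ✓; F.y = 0.00, R.y = 0.00 ✓; |FR| = 51.40 ✓; ∠(UR, RF) = 90.00° ✓; |UR| = 4.700 ✓; bearing(U→M) − bearing(U→R) = 91.00° ✓; |UM| = 4.700 ✓; ∠(UM, MJ) = 90.00° ✓; |MJ| = 33.90 ✗.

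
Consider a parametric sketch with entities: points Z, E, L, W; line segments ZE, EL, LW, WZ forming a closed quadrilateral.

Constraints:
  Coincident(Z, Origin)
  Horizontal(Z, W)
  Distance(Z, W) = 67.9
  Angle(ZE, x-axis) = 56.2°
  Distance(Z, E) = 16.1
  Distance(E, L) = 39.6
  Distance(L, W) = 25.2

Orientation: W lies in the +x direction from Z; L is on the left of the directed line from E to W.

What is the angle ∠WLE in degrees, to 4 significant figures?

136.6°

Checks: |EL| = 39.60 ✓; |LW| = 25.20 ✓.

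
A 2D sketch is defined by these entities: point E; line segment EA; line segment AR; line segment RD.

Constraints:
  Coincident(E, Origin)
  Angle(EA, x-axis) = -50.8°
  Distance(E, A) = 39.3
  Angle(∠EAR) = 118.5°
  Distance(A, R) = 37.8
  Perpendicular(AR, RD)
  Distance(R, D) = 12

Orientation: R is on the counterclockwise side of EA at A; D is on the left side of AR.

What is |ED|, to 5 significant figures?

60.878

E is at the origin; EA runs at -50.8° with length 39.3, so A = 39.3·(cos -50.8°, sin -50.8°) = (24.839, -30.455). ∠EAR = 118.5°, so AR runs at -50.8° + (180° − 118.5°) = 10.700° from the x-axis; with |AR| = 37.8, R = A + 37.8·(cos 10.700°, sin 10.700°) = (61.982, -23.437). The perpendicularity gives RD at right angles to AR; with |RD| = 12.0 on the left of AR, D = R + 12.0·(-0.18567, 0.98261) = (59.754, -11.646). Then |ED| = |D − E| = 60.878.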